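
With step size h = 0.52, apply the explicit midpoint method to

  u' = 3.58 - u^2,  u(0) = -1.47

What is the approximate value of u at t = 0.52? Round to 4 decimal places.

Midpoint: k1 = f(t_n, u_n); k2 = f(t_n + h/2, u_n + (h/2)·k1); u_{n+1} = u_n + h·k2.
t=0.000000, u=-1.470000:
  k1 = f(0.000000, -1.470000) = 1.419100
  k2 = f(0.260000, -1.101034) = 2.367724
  u ← -1.470000 + 0.52·2.367724 = -0.238783
u(0.52) ≈ -0.2388

-0.2388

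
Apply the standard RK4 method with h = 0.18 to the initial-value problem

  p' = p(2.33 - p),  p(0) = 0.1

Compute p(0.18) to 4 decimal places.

0.1488

RK4: k1 = f(s_n, p_n); k2 = f(s_n + h/2, p_n + (h/2)·k1); k3 = f(s_n + h/2, p_n + (h/2)·k2); k4 = f(s_n + h, p_n + h·k3); p_{n+1} = p_n + (h/6)·(k1 + 2k2 + 2k3 + k4).
s=0.000000, p=0.100000:
  k1 = f(0.000000, 0.100000) = 0.223000
  k2 = f(0.090000, 0.120070) = 0.265346
  k3 = f(0.090000, 0.123881) = 0.273297
  k4 = f(0.180000, 0.149193) = 0.325362
  p ← 0.100000 + (0.18/6)·(k1 + 2k2 + 2k3 + k4) = 0.148769
p(0.18) ≈ 0.1488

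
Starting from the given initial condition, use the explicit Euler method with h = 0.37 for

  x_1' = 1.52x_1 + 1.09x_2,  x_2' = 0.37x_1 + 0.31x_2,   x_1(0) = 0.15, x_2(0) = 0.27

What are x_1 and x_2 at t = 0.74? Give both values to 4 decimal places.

Euler on (x_1,x_2): x_1_{n+1} = x_1_n + h·x_1', x_2_{n+1} = x_2_n + h·x_2'.
0.000000: (0.150000, 0.270000); f=(0.522300, 0.139200) → (0.343251, 0.321504)
0.370000: (0.343251, 0.321504); f=(0.872181, 0.226669) → (0.665958, 0.405372)
(x_1(0.74), x_2(0.74)) ≈ (0.6660, 0.4054)

0.6660, 0.4054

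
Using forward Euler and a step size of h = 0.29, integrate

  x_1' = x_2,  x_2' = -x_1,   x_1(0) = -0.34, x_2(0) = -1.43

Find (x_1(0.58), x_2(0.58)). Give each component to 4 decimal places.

Euler on (x_1,x_2): x_1_{n+1} = x_1_n + h·x_1', x_2_{n+1} = x_2_n + h·x_2'.
0.000000: (-0.340000, -1.430000); f=(-1.430000, 0.340000) → (-0.754700, -1.331400)
0.290000: (-0.754700, -1.331400); f=(-1.331400, 0.754700) → (-1.140806, -1.112537)
(x_1(0.58), x_2(0.58)) ≈ (-1.1408, -1.1125)

-1.1408, -1.1125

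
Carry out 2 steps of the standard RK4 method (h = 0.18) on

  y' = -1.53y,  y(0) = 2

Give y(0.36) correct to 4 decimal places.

RK4: k1 = f(t_n, y_n); k2 = f(t_n + h/2, y_n + (h/2)·k1); k3 = f(t_n + h/2, y_n + (h/2)·k2); k4 = f(t_n + h, y_n + h·k3); y_{n+1} = y_n + (h/6)·(k1 + 2k2 + 2k3 + k4).
t=0.000000, y=2.000000:
  k1 = f(0.000000, 2.000000) = -3.060000
  k2 = f(0.090000, 1.724600) = -2.638638
  k3 = f(0.090000, 1.762523) = -2.696660
  k4 = f(0.180000, 1.514601) = -2.317340
  y ← 2.000000 + (0.18/6)·(k1 + 2k2 + 2k3 + k4) = 1.518562
t=0.180000, y=1.518562:
  k1 = f(0.180000, 1.518562) = -2.323400
  k2 = f(0.270000, 1.309456) = -2.003468
  k3 = f(0.270000, 1.338250) = -2.047522
  k4 = f(0.360000, 1.150008) = -1.759512
  y ← 1.518562 + (0.18/6)·(k1 + 2k2 + 2k3 + k4) = 1.153015
y(0.36) ≈ 1.1530

1.1530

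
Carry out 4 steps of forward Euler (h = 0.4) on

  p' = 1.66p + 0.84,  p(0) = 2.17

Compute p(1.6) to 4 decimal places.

Euler: p_{n+1} = p_n + h·f(x_n, p_n).
x=0.000000, p=2.170000: f=4.442200 → p ← 2.170000 + 0.4·4.442200 = 3.946880
x=0.400000, p=3.946880: f=7.391821 → p ← 3.946880 + 0.4·7.391821 = 6.903608
x=0.800000, p=6.903608: f=12.299990 → p ← 6.903608 + 0.4·12.299990 = 11.823604
x=1.200000, p=11.823604: f=20.467183 → p ← 11.823604 + 0.4·20.467183 = 20.010477
p(1.6) ≈ 20.0105

20.0105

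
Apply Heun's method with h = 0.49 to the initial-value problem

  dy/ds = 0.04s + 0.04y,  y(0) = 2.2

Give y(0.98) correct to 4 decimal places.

Heun: k1 = f(s_n, y_n); k2 = f(s_n + h, y_n + h·k1); y_{n+1} = y_n + (h/2)·(k1 + k2).
s=0.000000, y=2.200000:
  k1 = f(0.000000, 2.200000) = 0.088000
  k2 = f(0.490000, 2.243120) = 0.109325
  y ← 2.200000 + (0.49/2)·(0.088000 + 0.109325) = 2.248345
s=0.490000, y=2.248345:
  k1 = f(0.490000, 2.248345) = 0.109534
  k2 = f(0.980000, 2.302016) = 0.131281
  y ← 2.248345 + (0.49/2)·(0.109534 + 0.131281) = 2.307344
y(0.98) ≈ 2.3073

2.3073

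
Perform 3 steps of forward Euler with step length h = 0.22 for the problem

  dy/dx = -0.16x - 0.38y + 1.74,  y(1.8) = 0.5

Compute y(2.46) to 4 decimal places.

Euler: y_{n+1} = y_n + h·f(x_n, y_n).
x=1.800000, y=0.500000: f=1.262000 → y ← 0.500000 + 0.22·1.262000 = 0.777640
x=2.020000, y=0.777640: f=1.121297 → y ← 0.777640 + 0.22·1.121297 = 1.024325
x=2.240000, y=1.024325: f=0.992356 → y ← 1.024325 + 0.22·0.992356 = 1.242644
y(2.46) ≈ 1.2426

1.2426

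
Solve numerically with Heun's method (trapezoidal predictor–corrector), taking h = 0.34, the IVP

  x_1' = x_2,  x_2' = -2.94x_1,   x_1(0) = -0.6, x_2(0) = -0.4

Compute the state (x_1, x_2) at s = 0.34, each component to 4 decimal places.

-0.6340, 0.2677

Heun on (x_1,x_2): k1 = f(s_n, state_n); k2 = f(s_n + h, state_n + h·k1); state_{n+1} = state_n + (h/2)·(k1 + k2).
0.000000: (-0.600000, -0.400000)
  k1 = (-0.400000, 1.764000)
  predictor → (-0.736000, 0.199760)
  k2 = (0.199760, 2.163840)
  → (-0.634041, 0.267733)
(x_1(0.34), x_2(0.34)) ≈ (-0.6340, 0.2677)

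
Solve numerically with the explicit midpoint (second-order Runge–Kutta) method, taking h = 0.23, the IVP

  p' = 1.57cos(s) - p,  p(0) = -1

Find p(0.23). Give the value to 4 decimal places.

Midpoint: k1 = f(s_n, p_n); k2 = f(s_n + h/2, p_n + (h/2)·k1); p_{n+1} = p_n + h·k2.
s=0.000000, p=-1.000000:
  k1 = f(0.000000, -1.000000) = 2.570000
  k2 = f(0.115000, -0.704450) = 2.264080
  p ← -1.000000 + 0.23·2.264080 = -0.479262
p(0.23) ≈ -0.4793

-0.4793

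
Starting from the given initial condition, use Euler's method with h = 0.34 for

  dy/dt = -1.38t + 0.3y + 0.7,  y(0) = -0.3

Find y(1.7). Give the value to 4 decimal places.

-0.7952

Euler: y_{n+1} = y_n + h·f(t_n, y_n).
t=0.000000, y=-0.300000: f=0.610000 → y ← -0.300000 + 0.34·0.610000 = -0.092600
t=0.340000, y=-0.092600: f=0.203020 → y ← -0.092600 + 0.34·0.203020 = -0.023573
t=0.680000, y=-0.023573: f=-0.245472 → y ← -0.023573 + 0.34·(-0.245472) = -0.107034
t=1.020000, y=-0.107034: f=-0.739710 → y ← -0.107034 + 0.34·(-0.739710) = -0.358535
t=1.360000, y=-0.358535: f=-1.284361 → y ← -0.358535 + 0.34·(-1.284361) = -0.795218
y(1.7) ≈ -0.7952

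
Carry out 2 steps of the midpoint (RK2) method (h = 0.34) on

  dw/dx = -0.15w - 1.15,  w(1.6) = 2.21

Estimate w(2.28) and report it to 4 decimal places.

1.2527

Midpoint: k1 = f(x_n, w_n); k2 = f(x_n + h/2, w_n + (h/2)·k1); w_{n+1} = w_n + h·k2.
x=1.600000, w=2.210000:
  k1 = f(1.600000, 2.210000) = -1.481500
  k2 = f(1.770000, 1.958145) = -1.443722
  w ← 2.210000 + 0.34·(-1.443722) = 1.719135
x=1.940000, w=1.719135:
  k1 = f(1.940000, 1.719135) = -1.407870
  k2 = f(2.110000, 1.479797) = -1.371970
  w ← 1.719135 + 0.34·(-1.371970) = 1.252665
w(2.28) ≈ 1.2527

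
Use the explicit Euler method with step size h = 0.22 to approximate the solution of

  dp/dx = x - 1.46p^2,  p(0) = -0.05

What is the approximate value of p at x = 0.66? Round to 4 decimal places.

0.0936

Euler: p_{n+1} = p_n + h·f(x_n, p_n).
x=0.000000, p=-0.050000: f=-0.003650 → p ← -0.050000 + 0.22·(-0.003650) = -0.050803
x=0.220000, p=-0.050803: f=0.216232 → p ← -0.050803 + 0.22·0.216232 = -0.003232
x=0.440000, p=-0.003232: f=0.439985 → p ← -0.003232 + 0.22·0.439985 = 0.093565
p(0.66) ≈ 0.0936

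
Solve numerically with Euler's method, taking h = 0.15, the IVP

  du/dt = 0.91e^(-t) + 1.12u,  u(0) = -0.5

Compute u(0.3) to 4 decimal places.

-0.4052

Euler: u_{n+1} = u_n + h·f(t_n, u_n).
t=0.000000, u=-0.500000: f=0.350000 → u ← -0.500000 + 0.15·0.350000 = -0.447500
t=0.150000, u=-0.447500: f=0.282044 → u ← -0.447500 + 0.15·0.282044 = -0.405193
u(0.3) ≈ -0.4052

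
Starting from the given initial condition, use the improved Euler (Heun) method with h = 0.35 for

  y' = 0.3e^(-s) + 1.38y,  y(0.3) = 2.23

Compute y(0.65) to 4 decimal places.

Heun: k1 = f(s_n, y_n); k2 = f(s_n + h, y_n + h·k1); y_{n+1} = y_n + (h/2)·(k1 + k2).
s=0.300000, y=2.230000:
  k1 = f(0.300000, 2.230000) = 3.299645
  k2 = f(0.650000, 3.384876) = 4.827742
  y ← 2.230000 + (0.35/2)·(3.299645 + 4.827742) = 3.652293
y(0.65) ≈ 3.6523

3.6523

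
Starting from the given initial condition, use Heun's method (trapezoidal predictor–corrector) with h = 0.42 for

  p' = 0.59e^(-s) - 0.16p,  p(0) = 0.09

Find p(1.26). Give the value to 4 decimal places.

0.4519

Heun: k1 = f(s_n, p_n); k2 = f(s_n + h, p_n + h·k1); p_{n+1} = p_n + (h/2)·(k1 + k2).
s=0.000000, p=0.090000:
  k1 = f(0.000000, 0.090000) = 0.575600
  k2 = f(0.420000, 0.331752) = 0.334577
  p ← 0.090000 + (0.42/2)·(0.575600 + 0.334577) = 0.281137
s=0.420000, p=0.281137:
  k1 = f(0.420000, 0.281137) = 0.342676
  k2 = f(0.840000, 0.425061) = 0.186699
  p ← 0.281137 + (0.42/2)·(0.342676 + 0.186699) = 0.392306
s=0.840000, p=0.392306:
  k1 = f(0.840000, 0.392306) = 0.191940
  k2 = f(1.260000, 0.472921) = 0.091689
  p ← 0.392306 + (0.42/2)·(0.191940 + 0.091689) = 0.451868
p(1.26) ≈ 0.4519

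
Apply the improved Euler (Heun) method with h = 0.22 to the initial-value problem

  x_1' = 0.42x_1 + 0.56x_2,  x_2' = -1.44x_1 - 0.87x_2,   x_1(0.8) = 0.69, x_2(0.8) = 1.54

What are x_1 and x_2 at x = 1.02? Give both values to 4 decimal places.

0.9236, 1.0356

Heun on (x_1,x_2): k1 = f(x_n, state_n); k2 = f(x_n + h, state_n + h·k1); state_{n+1} = state_n + (h/2)·(k1 + k2).
0.800000: (0.690000, 1.540000)
  k1 = (1.152200, -2.333400)
  predictor → (0.943484, 1.026652)
  k2 = (0.971188, -2.251804)
  → (0.923573, 1.035628)
(x_1(1.02), x_2(1.02)) ≈ (0.9236, 1.0356)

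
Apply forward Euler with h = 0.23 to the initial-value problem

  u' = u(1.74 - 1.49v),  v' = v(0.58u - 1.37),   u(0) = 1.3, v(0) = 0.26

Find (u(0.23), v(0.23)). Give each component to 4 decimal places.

Euler on (u,v): u_{n+1} = u_n + h·u', v_{n+1} = v_n + h·v'.
0.000000: (1.300000, 0.260000); f=(1.758380, -0.160160) → (1.704427, 0.223163)
(u(0.23), v(0.23)) ≈ (1.7044, 0.2232)

1.7044, 0.2232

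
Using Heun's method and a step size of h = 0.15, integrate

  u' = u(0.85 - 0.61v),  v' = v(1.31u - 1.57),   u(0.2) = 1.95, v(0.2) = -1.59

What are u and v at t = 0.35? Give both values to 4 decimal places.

2.5816, -1.9376

Heun on (u,v): k1 = f(t_n, state_n); k2 = f(t_n + h, state_n + h·k1); state_{n+1} = state_n + (h/2)·(k1 + k2).
0.200000: (1.950000, -1.590000)
  k1 = (3.548805, -1.565355)
  predictor → (2.482321, -1.824803)
  k2 = (4.873118, -3.069027)
  → (2.581644, -1.937579)
(u(0.35), v(0.35)) ≈ (2.5816, -1.9376)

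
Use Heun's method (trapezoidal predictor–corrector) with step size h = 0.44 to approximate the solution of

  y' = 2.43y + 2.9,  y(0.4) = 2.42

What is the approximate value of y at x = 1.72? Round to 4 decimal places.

65.3525

Heun: k1 = f(x_n, y_n); k2 = f(x_n + h, y_n + h·k1); y_{n+1} = y_n + (h/2)·(k1 + k2).
x=0.400000, y=2.420000:
  k1 = f(0.400000, 2.420000) = 8.780600
  k2 = f(0.840000, 6.283464) = 18.168818
  y ← 2.420000 + (0.44/2)·(8.780600 + 18.168818) = 8.348872
x=0.840000, y=8.348872:
  k1 = f(0.840000, 8.348872) = 23.187759
  k2 = f(1.280000, 18.551486) = 47.980110
  y ← 8.348872 + (0.44/2)·(23.187759 + 47.980110) = 24.005803
x=1.280000, y=24.005803:
  k1 = f(1.280000, 24.005803) = 61.234101
  k2 = f(1.720000, 50.948808) = 126.705602
  y ← 24.005803 + (0.44/2)·(61.234101 + 126.705602) = 65.352538
y(1.72) ≈ 65.3525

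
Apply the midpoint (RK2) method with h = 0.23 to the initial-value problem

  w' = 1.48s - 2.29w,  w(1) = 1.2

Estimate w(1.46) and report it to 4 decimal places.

0.9745

Midpoint: k1 = f(s_n, w_n); k2 = f(s_n + h/2, w_n + (h/2)·k1); w_{n+1} = w_n + h·k2.
s=1.000000, w=1.200000:
  k1 = f(1.000000, 1.200000) = -1.268000
  k2 = f(1.115000, 1.054180) = -0.763872
  w ← 1.200000 + 0.23·(-0.763872) = 1.024309
s=1.230000, w=1.024309:
  k1 = f(1.230000, 1.024309) = -0.525269
  k2 = f(1.345000, 0.963904) = -0.216739
  w ← 1.024309 + 0.23·(-0.216739) = 0.974459
w(1.46) ≈ 0.9745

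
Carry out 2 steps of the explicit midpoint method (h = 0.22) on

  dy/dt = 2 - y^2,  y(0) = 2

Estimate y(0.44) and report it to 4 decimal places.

1.5993

Midpoint: k1 = f(t_n, y_n); k2 = f(t_n + h/2, y_n + (h/2)·k1); y_{n+1} = y_n + h·k2.
t=0.000000, y=2.000000:
  k1 = f(0.000000, 2.000000) = -2.000000
  k2 = f(0.110000, 1.780000) = -1.168400
  y ← 2.000000 + 0.22·(-1.168400) = 1.742952
t=0.220000, y=1.742952:
  k1 = f(0.220000, 1.742952) = -1.037882
  k2 = f(0.330000, 1.628785) = -0.652941
  y ← 1.742952 + 0.22·(-0.652941) = 1.599305
y(0.44) ≈ 1.5993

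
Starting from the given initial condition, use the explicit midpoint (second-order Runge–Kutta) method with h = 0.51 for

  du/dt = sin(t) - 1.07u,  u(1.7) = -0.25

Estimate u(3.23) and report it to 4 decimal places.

0.2198

Midpoint: k1 = f(t_n, u_n); k2 = f(t_n + h/2, u_n + (h/2)·k1); u_{n+1} = u_n + h·k2.
t=1.700000, u=-0.250000:
  k1 = f(1.700000, -0.250000) = 1.259165
  k2 = f(1.955000, 0.071087) = 0.851034
  u ← -0.250000 + 0.51·0.851034 = 0.184027
t=2.210000, u=0.184027:
  k1 = f(2.210000, 0.184027) = 0.605662
  k2 = f(2.465000, 0.338471) = 0.263976
  u ← 0.184027 + 0.51·0.263976 = 0.318655
t=2.720000, u=0.318655:
  k1 = f(2.720000, 0.318655) = 0.068253
  k2 = f(2.975000, 0.336060) = -0.193761
  u ← 0.318655 + 0.51·(-0.193761) = 0.219837
u(3.23) ≈ 0.2198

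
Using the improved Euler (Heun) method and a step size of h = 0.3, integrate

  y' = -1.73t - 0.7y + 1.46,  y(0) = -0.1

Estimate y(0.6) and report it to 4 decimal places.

0.3640

Heun: k1 = f(t_n, y_n); k2 = f(t_n + h, y_n + h·k1); y_{n+1} = y_n + (h/2)·(k1 + k2).
t=0.000000, y=-0.100000:
  k1 = f(0.000000, -0.100000) = 1.530000
  k2 = f(0.300000, 0.359000) = 0.689700
  y ← -0.100000 + (0.3/2)·(1.530000 + 0.689700) = 0.232955
t=0.300000, y=0.232955:
  k1 = f(0.300000, 0.232955) = 0.777931
  k2 = f(0.600000, 0.466334) = 0.095566
  y ← 0.232955 + (0.3/2)·(0.777931 + 0.095566) = 0.363980
y(0.6) ≈ 0.3640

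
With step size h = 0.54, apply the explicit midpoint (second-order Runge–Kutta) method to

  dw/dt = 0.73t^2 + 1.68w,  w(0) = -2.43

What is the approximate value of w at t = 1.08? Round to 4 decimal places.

Midpoint: k1 = f(t_n, w_n); k2 = f(t_n + h/2, w_n + (h/2)·k1); w_{n+1} = w_n + h·k2.
t=0.000000, w=-2.430000:
  k1 = f(0.000000, -2.430000) = -4.082400
  k2 = f(0.270000, -3.532248) = -5.880960
  w ← -2.430000 + 0.54·(-5.880960) = -5.605718
t=0.540000, w=-5.605718:
  k1 = f(0.540000, -5.605718) = -9.204739
  k2 = f(0.810000, -8.090998) = -13.113923
  w ← -5.605718 + 0.54·(-13.113923) = -12.687237
w(1.08) ≈ -12.6872

-12.6872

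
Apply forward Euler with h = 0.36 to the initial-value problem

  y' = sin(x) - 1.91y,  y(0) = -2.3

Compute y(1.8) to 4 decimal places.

0.4763

Euler: y_{n+1} = y_n + h·f(x_n, y_n).
x=0.000000, y=-2.300000: f=4.393000 → y ← -2.300000 + 0.36·4.393000 = -0.718520
x=0.360000, y=-0.718520: f=1.724647 → y ← -0.718520 + 0.36·1.724647 = -0.097647
x=0.720000, y=-0.097647: f=0.845890 → y ← -0.097647 + 0.36·0.845890 = 0.206874
x=1.080000, y=0.206874: f=0.486829 → y ← 0.206874 + 0.36·0.486829 = 0.382132
x=1.440000, y=0.382132: f=0.261586 → y ← 0.382132 + 0.36·0.261586 = 0.476303
y(1.8) ≈ 0.4763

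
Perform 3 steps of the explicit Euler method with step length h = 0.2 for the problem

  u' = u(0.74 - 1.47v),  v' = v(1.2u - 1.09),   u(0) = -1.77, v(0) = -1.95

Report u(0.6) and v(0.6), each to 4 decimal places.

-4.7744, 0.0073

Euler on (u,v): u_{n+1} = u_n + h·u', v_{n+1} = v_n + h·v'.
0.000000: (-1.770000, -1.950000); f=(-6.383505, 6.267300) → (-3.046701, -0.696540)
0.200000: (-3.046701, -0.696540); f=(-5.374118, 3.305808) → (-4.121525, -0.035378)
0.400000: (-4.121525, -0.035378); f=(-3.264274, 0.213539) → (-4.774379, 0.007329)
(u(0.6), v(0.6)) ≈ (-4.7744, 0.0073)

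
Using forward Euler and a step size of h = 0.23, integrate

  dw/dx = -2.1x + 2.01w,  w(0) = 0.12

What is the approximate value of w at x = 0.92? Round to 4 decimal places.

-0.3470

Euler: w_{n+1} = w_n + h·f(x_n, w_n).
x=0.000000, w=0.120000: f=0.241200 → w ← 0.120000 + 0.23·0.241200 = 0.175476
x=0.230000, w=0.175476: f=-0.130293 → w ← 0.175476 + 0.23·(-0.130293) = 0.145509
x=0.460000, w=0.145509: f=-0.673528 → w ← 0.145509 + 0.23·(-0.673528) = -0.009403
x=0.690000, w=-0.009403: f=-1.467900 → w ← -0.009403 + 0.23·(-1.467900) = -0.347020
w(0.92) ≈ -0.3470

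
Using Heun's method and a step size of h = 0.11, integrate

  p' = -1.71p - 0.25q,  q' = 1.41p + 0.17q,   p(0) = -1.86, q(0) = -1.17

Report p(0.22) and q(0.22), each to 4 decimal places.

Heun on (p,q): k1 = f(s_n, state_n); k2 = f(s_n + h, state_n + h·k1); state_{n+1} = state_n + (h/2)·(k1 + k2).
0.000000: (-1.860000, -1.170000)
  k1 = (3.473100, -2.821500)
  predictor → (-1.477959, -1.480365)
  k2 = (2.897401, -2.335584)
  → (-1.509622, -1.453640)
0.110000: (-1.509622, -1.453640)
  k1 = (2.944864, -2.375686)
  predictor → (-1.185687, -1.714965)
  k2 = (2.456267, -1.963363)
  → (-1.212560, -1.692287)
(p(0.22), q(0.22)) ≈ (-1.2126, -1.6923)

-1.2126, -1.6923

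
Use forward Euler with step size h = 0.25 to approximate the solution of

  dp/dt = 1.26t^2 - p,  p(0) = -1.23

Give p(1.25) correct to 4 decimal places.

0.2086

Euler: p_{n+1} = p_n + h·f(t_n, p_n).
t=0.000000, p=-1.230000: f=1.230000 → p ← -1.230000 + 0.25·1.230000 = -0.922500
t=0.250000, p=-0.922500: f=1.001250 → p ← -0.922500 + 0.25·1.001250 = -0.672187
t=0.500000, p=-0.672187: f=0.987187 → p ← -0.672187 + 0.25·0.987187 = -0.425391
t=0.750000, p=-0.425391: f=1.134141 → p ← -0.425391 + 0.25·1.134141 = -0.141855
t=1.000000, p=-0.141855: f=1.401855 → p ← -0.141855 + 0.25·1.401855 = 0.208608
p(1.25) ≈ 0.2086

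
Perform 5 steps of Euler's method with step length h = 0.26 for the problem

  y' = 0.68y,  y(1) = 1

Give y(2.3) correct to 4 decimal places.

Euler: y_{n+1} = y_n + h·f(t_n, y_n).
t=1.000000, y=1.000000: f=0.680000 → y ← 1.000000 + 0.26·0.680000 = 1.176800
t=1.260000, y=1.176800: f=0.800224 → y ← 1.176800 + 0.26·0.800224 = 1.384858
t=1.520000, y=1.384858: f=0.941704 → y ← 1.384858 + 0.26·0.941704 = 1.629701
t=1.780000, y=1.629701: f=1.108197 → y ← 1.629701 + 0.26·1.108197 = 1.917832
t=2.040000, y=1.917832: f=1.304126 → y ← 1.917832 + 0.26·1.304126 = 2.256905
y(2.3) ≈ 2.2569

2.2569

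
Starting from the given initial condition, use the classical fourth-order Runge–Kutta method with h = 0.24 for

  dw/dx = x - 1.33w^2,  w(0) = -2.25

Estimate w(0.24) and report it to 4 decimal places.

RK4: k1 = f(x_n, w_n); k2 = f(x_n + h/2, w_n + (h/2)·k1); k3 = f(x_n + h/2, w_n + (h/2)·k2); k4 = f(x_n + h, w_n + h·k3); w_{n+1} = w_n + (h/6)·(k1 + 2k2 + 2k3 + k4).
x=0.000000, w=-2.250000:
  k1 = f(0.000000, -2.250000) = -6.733125
  k2 = f(0.120000, -3.057975) = -12.317111
  k3 = f(0.120000, -3.728053) = -18.364847
  k4 = f(0.240000, -6.657563) = -58.709789
  w ← -2.250000 + (0.24/6)·(k1 + 2k2 + 2k3 + k4) = -7.322273
w(0.24) ≈ -7.3223

-7.3223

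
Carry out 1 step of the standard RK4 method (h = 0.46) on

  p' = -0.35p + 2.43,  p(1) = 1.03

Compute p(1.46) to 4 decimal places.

1.9093

RK4: k1 = f(t_n, p_n); k2 = f(t_n + h/2, p_n + (h/2)·k1); k3 = f(t_n + h/2, p_n + (h/2)·k2); k4 = f(t_n + h, p_n + h·k3); p_{n+1} = p_n + (h/6)·(k1 + 2k2 + 2k3 + k4).
t=1.000000, p=1.030000:
  k1 = f(1.000000, 1.030000) = 2.069500
  k2 = f(1.230000, 1.505985) = 1.902905
  k3 = f(1.230000, 1.467668) = 1.916316
  k4 = f(1.460000, 1.911505) = 1.760973
  p ← 1.030000 + (0.46/6)·(k1 + 2k2 + 2k3 + k4) = 1.909284
p(1.46) ≈ 1.9093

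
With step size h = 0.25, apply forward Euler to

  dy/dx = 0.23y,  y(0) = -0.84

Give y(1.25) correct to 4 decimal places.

Euler: y_{n+1} = y_n + h·f(x_n, y_n).
x=0.000000, y=-0.840000: f=-0.193200 → y ← -0.840000 + 0.25·(-0.193200) = -0.888300
x=0.250000, y=-0.888300: f=-0.204309 → y ← -0.888300 + 0.25·(-0.204309) = -0.939377
x=0.500000, y=-0.939377: f=-0.216057 → y ← -0.939377 + 0.25·(-0.216057) = -0.993391
x=0.750000, y=-0.993391: f=-0.228480 → y ← -0.993391 + 0.25·(-0.228480) = -1.050511
x=1.000000, y=-1.050511: f=-0.241618 → y ← -1.050511 + 0.25·(-0.241618) = -1.110916
y(1.25) ≈ -1.1109

-1.1109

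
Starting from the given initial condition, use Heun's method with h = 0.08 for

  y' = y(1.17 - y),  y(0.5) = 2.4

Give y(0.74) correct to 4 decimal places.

1.9118

Heun: k1 = f(x_n, y_n); k2 = f(x_n + h, y_n + h·k1); y_{n+1} = y_n + (h/2)·(k1 + k2).
x=0.500000, y=2.400000:
  k1 = f(0.500000, 2.400000) = -2.952000
  k2 = f(0.580000, 2.163840) = -2.150511
  y ← 2.400000 + (0.08/2)·(-2.952000 + (-2.150511)) = 2.195900
x=0.580000, y=2.195900:
  k1 = f(0.580000, 2.195900) = -2.252772
  k2 = f(0.660000, 2.015678) = -1.704614
  y ← 2.195900 + (0.08/2)·(-2.252772 + (-1.704614)) = 2.037604
x=0.660000, y=2.037604:
  k1 = f(0.660000, 2.037604) = -1.767834
  k2 = f(0.740000, 1.896177) = -1.376961
  y ← 2.037604 + (0.08/2)·(-1.767834 + (-1.376961)) = 1.911812
y(0.74) ≈ 1.9118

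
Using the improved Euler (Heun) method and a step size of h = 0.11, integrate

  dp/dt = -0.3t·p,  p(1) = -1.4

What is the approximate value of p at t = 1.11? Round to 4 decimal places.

-1.3521

Heun: k1 = f(t_n, p_n); k2 = f(t_n + h, p_n + h·k1); p_{n+1} = p_n + (h/2)·(k1 + k2).
t=1.000000, p=-1.400000:
  k1 = f(1.000000, -1.400000) = 0.420000
  k2 = f(1.110000, -1.353800) = 0.450815
  p ← -1.400000 + (0.11/2)·(0.420000 + 0.450815) = -1.352105
p(1.11) ≈ -1.3521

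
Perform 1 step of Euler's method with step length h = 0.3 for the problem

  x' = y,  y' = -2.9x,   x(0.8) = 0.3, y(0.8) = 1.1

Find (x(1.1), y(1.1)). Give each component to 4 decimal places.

0.6300, 0.8390

Euler on (x,y): x_{n+1} = x_n + h·x', y_{n+1} = y_n + h·y'.
0.800000: (0.300000, 1.100000); f=(1.100000, -0.870000) → (0.630000, 0.839000)
(x(1.1), y(1.1)) ≈ (0.6300, 0.8390)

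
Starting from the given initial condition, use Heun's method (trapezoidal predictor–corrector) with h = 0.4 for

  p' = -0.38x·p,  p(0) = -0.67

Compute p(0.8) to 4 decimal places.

Heun: k1 = f(x_n, p_n); k2 = f(x_n + h, p_n + h·k1); p_{n+1} = p_n + (h/2)·(k1 + k2).
x=0.000000, p=-0.670000:
  k1 = f(0.000000, -0.670000) = 0.000000
  k2 = f(0.400000, -0.670000) = 0.101840
  p ← -0.670000 + (0.4/2)·(0.000000 + 0.101840) = -0.649632
x=0.400000, p=-0.649632:
  k1 = f(0.400000, -0.649632) = 0.098744
  k2 = f(0.800000, -0.610134) = 0.185481
  p ← -0.649632 + (0.4/2)·(0.098744 + 0.185481) = -0.592787
p(0.8) ≈ -0.5928

-0.5928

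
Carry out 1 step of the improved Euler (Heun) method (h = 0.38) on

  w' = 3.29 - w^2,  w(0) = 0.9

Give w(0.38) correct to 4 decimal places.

1.3514

Heun: k1 = f(x_n, w_n); k2 = f(x_n + h, w_n + h·k1); w_{n+1} = w_n + (h/2)·(k1 + k2).
x=0.000000, w=0.900000:
  k1 = f(0.000000, 0.900000) = 2.480000
  k2 = f(0.380000, 1.842400) = -0.104438
  w ← 0.900000 + (0.38/2)·(2.480000 + (-0.104438)) = 1.351357
w(0.38) ≈ 1.3514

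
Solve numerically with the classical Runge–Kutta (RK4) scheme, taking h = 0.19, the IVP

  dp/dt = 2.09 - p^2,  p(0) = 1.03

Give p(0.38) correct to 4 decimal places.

RK4: k1 = f(t_n, p_n); k2 = f(t_n + h/2, p_n + (h/2)·k1); k3 = f(t_n + h/2, p_n + (h/2)·k2); k4 = f(t_n + h, p_n + h·k3); p_{n+1} = p_n + (h/6)·(k1 + 2k2 + 2k3 + k4).
t=0.000000, p=1.030000:
  k1 = f(0.000000, 1.030000) = 1.029100
  k2 = f(0.095000, 1.127765) = 0.818147
  k3 = f(0.095000, 1.107724) = 0.862948
  k4 = f(0.190000, 1.193960) = 0.664459
  p ← 1.030000 + (0.19/6)·(k1 + 2k2 + 2k3 + k4) = 1.190099
t=0.190000, p=1.190099:
  k1 = f(0.190000, 1.190099) = 0.673665
  k2 = f(0.285000, 1.254097) = 0.517241
  k3 = f(0.285000, 1.239237) = 0.554293
  k4 = f(0.380000, 1.295414) = 0.411902
  p ← 1.190099 + (0.19/6)·(k1 + 2k2 + 2k3 + k4) = 1.292339
p(0.38) ≈ 1.2923

1.2923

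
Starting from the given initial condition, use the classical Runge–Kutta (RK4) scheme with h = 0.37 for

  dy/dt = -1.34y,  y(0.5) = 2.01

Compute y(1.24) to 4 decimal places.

RK4: k1 = f(t_n, y_n); k2 = f(t_n + h/2, y_n + (h/2)·k1); k3 = f(t_n + h/2, y_n + (h/2)·k2); k4 = f(t_n + h, y_n + h·k3); y_{n+1} = y_n + (h/6)·(k1 + 2k2 + 2k3 + k4).
t=0.500000, y=2.010000:
  k1 = f(0.500000, 2.010000) = -2.693400
  k2 = f(0.685000, 1.511721) = -2.025706
  k3 = f(0.685000, 1.635244) = -2.191227
  k4 = f(0.870000, 1.199246) = -1.606989
  y ← 2.010000 + (0.37/6)·(k1 + 2k2 + 2k3 + k4) = 1.224721
t=0.870000, y=1.224721:
  k1 = f(0.870000, 1.224721) = -1.641126
  k2 = f(1.055000, 0.921113) = -1.234291
  k3 = f(1.055000, 0.996377) = -1.335145
  k4 = f(1.240000, 0.730717) = -0.979161
  y ← 1.224721 + (0.37/6)·(k1 + 2k2 + 2k3 + k4) = 0.746239
y(1.24) ≈ 0.7462

0.7462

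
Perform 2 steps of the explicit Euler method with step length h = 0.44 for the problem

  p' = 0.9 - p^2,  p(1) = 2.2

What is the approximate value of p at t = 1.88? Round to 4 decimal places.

Euler: p_{n+1} = p_n + h·f(t_n, p_n).
t=1.000000, p=2.200000: f=-3.940000 → p ← 2.200000 + 0.44·(-3.940000) = 0.466400
t=1.440000, p=0.466400: f=0.682471 → p ← 0.466400 + 0.44·0.682471 = 0.766687
p(1.88) ≈ 0.7667

0.7667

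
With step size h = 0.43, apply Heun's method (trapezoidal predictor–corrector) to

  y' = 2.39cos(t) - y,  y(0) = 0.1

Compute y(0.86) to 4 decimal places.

1.1488

Heun: k1 = f(t_n, y_n); k2 = f(t_n + h, y_n + h·k1); y_{n+1} = y_n + (h/2)·(k1 + k2).
t=0.000000, y=0.100000:
  k1 = f(0.000000, 0.100000) = 2.290000
  k2 = f(0.430000, 1.084700) = 1.087728
  y ← 0.100000 + (0.43/2)·(2.290000 + 1.087728) = 0.826212
t=0.430000, y=0.826212:
  k1 = f(0.430000, 0.826212) = 1.346217
  k2 = f(0.860000, 1.405085) = 0.154241
  y ← 0.826212 + (0.43/2)·(1.346217 + 0.154241) = 1.148810
y(0.86) ≈ 1.1488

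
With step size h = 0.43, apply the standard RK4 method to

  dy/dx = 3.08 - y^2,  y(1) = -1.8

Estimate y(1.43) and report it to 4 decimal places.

RK4: k1 = f(x_n, y_n); k2 = f(x_n + h/2, y_n + (h/2)·k1); k3 = f(x_n + h/2, y_n + (h/2)·k2); k4 = f(x_n + h, y_n + h·k3); y_{n+1} = y_n + (h/6)·(k1 + 2k2 + 2k3 + k4).
x=1.000000, y=-1.800000:
  k1 = f(1.000000, -1.800000) = -0.160000
  k2 = f(1.215000, -1.834400) = -0.285023
  k3 = f(1.215000, -1.861280) = -0.384363
  k4 = f(1.430000, -1.965276) = -0.782311
  y ← -1.800000 + (0.43/6)·(k1 + 2k2 + 2k3 + k4) = -1.963478
y(1.43) ≈ -1.9635

-1.9635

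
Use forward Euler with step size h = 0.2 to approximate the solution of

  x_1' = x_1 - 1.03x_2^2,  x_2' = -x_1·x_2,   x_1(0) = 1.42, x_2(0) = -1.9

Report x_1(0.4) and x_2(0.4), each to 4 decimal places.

0.7712, -1.0991

Euler on (x_1,x_2): x_1_{n+1} = x_1_n + h·x_1', x_2_{n+1} = x_2_n + h·x_2'.
0.000000: (1.420000, -1.900000); f=(-2.298300, 2.698000) → (0.960340, -1.360400)
0.200000: (0.960340, -1.360400); f=(-0.945869, 1.306447) → (0.771166, -1.099111)
(x_1(0.4), x_2(0.4)) ≈ (0.7712, -1.0991)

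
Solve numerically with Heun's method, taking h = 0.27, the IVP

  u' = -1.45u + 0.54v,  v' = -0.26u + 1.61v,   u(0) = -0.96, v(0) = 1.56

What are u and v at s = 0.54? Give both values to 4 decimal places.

0.0785, 3.7586

Heun on (u,v): k1 = f(s_n, state_n); k2 = f(s_n + h, state_n + h·k1); state_{n+1} = state_n + (h/2)·(k1 + k2).
0.000000: (-0.960000, 1.560000)
  k1 = (2.234400, 2.761200)
  predictor → (-0.356712, 2.305524)
  k2 = (1.762215, 3.804639)
  → (-0.420457, 2.446388)
0.270000: (-0.420457, 2.446388)
  k1 = (1.930712, 4.048004)
  predictor → (0.100835, 3.539349)
  k2 = (1.765037, 5.672135)
  → (0.078469, 3.758607)
(u(0.54), v(0.54)) ≈ (0.0785, 3.7586)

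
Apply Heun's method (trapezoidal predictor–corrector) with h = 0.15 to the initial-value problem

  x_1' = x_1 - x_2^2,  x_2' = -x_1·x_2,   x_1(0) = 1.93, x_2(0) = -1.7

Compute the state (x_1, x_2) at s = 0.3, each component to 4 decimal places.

1.9776, -0.9766

Heun on (x_1,x_2): k1 = f(s_n, state_n); k2 = f(s_n + h, state_n + h·k1); state_{n+1} = state_n + (h/2)·(k1 + k2).
0.000000: (1.930000, -1.700000)
  k1 = (-0.960000, 3.281000)
  predictor → (1.786000, -1.207850)
  k2 = (0.327098, 2.157220)
  → (1.882532, -1.292133)
0.150000: (1.882532, -1.292133)
  k1 = (0.212923, 2.432483)
  predictor → (1.914471, -0.927261)
  k2 = (1.054658, 1.775214)
  → (1.977601, -0.976556)
(x_1(0.3), x_2(0.3)) ≈ (1.9776, -0.9766)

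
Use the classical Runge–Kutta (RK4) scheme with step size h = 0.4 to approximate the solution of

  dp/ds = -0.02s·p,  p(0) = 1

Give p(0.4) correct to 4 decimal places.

RK4: k1 = f(s_n, p_n); k2 = f(s_n + h/2, p_n + (h/2)·k1); k3 = f(s_n + h/2, p_n + (h/2)·k2); k4 = f(s_n + h, p_n + h·k3); p_{n+1} = p_n + (h/6)·(k1 + 2k2 + 2k3 + k4).
s=0.000000, p=1.000000:
  k1 = f(0.000000, 1.000000) = 0.000000
  k2 = f(0.200000, 1.000000) = -0.004000
  k3 = f(0.200000, 0.999200) = -0.003997
  k4 = f(0.400000, 0.998401) = -0.007987
  p ← 1.000000 + (0.4/6)·(k1 + 2k2 + 2k3 + k4) = 0.998401
p(0.4) ≈ 0.9984

0.9984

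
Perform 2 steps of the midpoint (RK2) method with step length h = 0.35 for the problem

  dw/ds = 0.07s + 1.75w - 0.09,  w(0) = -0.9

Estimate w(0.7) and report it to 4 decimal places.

-3.0083

Midpoint: k1 = f(s_n, w_n); k2 = f(s_n + h/2, w_n + (h/2)·k1); w_{n+1} = w_n + h·k2.
s=0.000000, w=-0.900000:
  k1 = f(0.000000, -0.900000) = -1.665000
  k2 = f(0.175000, -1.191375) = -2.162656
  w ← -0.900000 + 0.35·(-2.162656) = -1.656930
s=0.350000, w=-1.656930:
  k1 = f(0.350000, -1.656930) = -2.965127
  k2 = f(0.525000, -2.175827) = -3.860947
  w ← -1.656930 + 0.35·(-3.860947) = -3.008261
w(0.7) ≈ -3.0083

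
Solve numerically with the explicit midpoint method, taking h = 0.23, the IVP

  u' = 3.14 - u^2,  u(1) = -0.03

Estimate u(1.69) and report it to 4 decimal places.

1.4580

Midpoint: k1 = f(x_n, u_n); k2 = f(x_n + h/2, u_n + (h/2)·k1); u_{n+1} = u_n + h·k2.
x=1.000000, u=-0.030000:
  k1 = f(1.000000, -0.030000) = 3.139100
  k2 = f(1.115000, 0.330997) = 3.030441
  u ← -0.030000 + 0.23·3.030441 = 0.667002
x=1.230000, u=0.667002:
  k1 = f(1.230000, 0.667002) = 2.695109
  k2 = f(1.345000, 0.976939) = 2.185590
  u ← 0.667002 + 0.23·2.185590 = 1.169687
x=1.460000, u=1.169687:
  k1 = f(1.460000, 1.169687) = 1.771832
  k2 = f(1.575000, 1.373448) = 1.253641
  u ← 1.169687 + 0.23·1.253641 = 1.458025
u(1.69) ≈ 1.4580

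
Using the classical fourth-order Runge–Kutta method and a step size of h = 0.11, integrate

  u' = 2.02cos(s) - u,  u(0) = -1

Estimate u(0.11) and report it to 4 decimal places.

-0.6859

RK4: k1 = f(s_n, u_n); k2 = f(s_n + h/2, u_n + (h/2)·k1); k3 = f(s_n + h/2, u_n + (h/2)·k2); k4 = f(s_n + h, u_n + h·k3); u_{n+1} = u_n + (h/6)·(k1 + 2k2 + 2k3 + k4).
s=0.000000, u=-1.000000:
  k1 = f(0.000000, -1.000000) = 3.020000
  k2 = f(0.055000, -0.833900) = 2.850846
  k3 = f(0.055000, -0.843203) = 2.860149
  k4 = f(0.110000, -0.685384) = 2.693175
  u ← -1.000000 + (0.11/6)·(k1 + 2k2 + 2k3 + k4) = -0.685855
u(0.11) ≈ -0.6859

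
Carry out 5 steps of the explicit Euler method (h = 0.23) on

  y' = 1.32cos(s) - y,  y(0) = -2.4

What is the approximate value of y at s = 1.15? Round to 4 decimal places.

Euler: y_{n+1} = y_n + h·f(s_n, y_n).
s=0.000000, y=-2.400000: f=3.720000 → y ← -2.400000 + 0.23·3.720000 = -1.544400
s=0.230000, y=-1.544400: f=2.829640 → y ← -1.544400 + 0.23·2.829640 = -0.893583
s=0.460000, y=-0.893583: f=2.076372 → y ← -0.893583 + 0.23·2.076372 = -0.416017
s=0.690000, y=-0.416017: f=1.434062 → y ← -0.416017 + 0.23·1.434062 = -0.086183
s=0.920000, y=-0.086183: f=0.885866 → y ← -0.086183 + 0.23·0.885866 = 0.117566
y(1.15) ≈ 0.1176

0.1176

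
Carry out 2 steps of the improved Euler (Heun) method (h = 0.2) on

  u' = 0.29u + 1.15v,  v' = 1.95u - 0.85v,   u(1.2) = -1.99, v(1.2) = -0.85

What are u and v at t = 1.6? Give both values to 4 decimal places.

-2.9548, -2.2009

Heun on (u,v): k1 = f(t_n, state_n); k2 = f(t_n + h, state_n + h·k1); state_{n+1} = state_n + (h/2)·(k1 + k2).
1.200000: (-1.990000, -0.850000)
  k1 = (-1.554600, -3.158000)
  predictor → (-2.300920, -1.481600)
  k2 = (-2.371107, -3.227434)
  → (-2.382571, -1.488543)
1.400000: (-2.382571, -1.488543)
  k1 = (-2.402770, -3.380751)
  predictor → (-2.863125, -2.164694)
  k2 = (-3.319704, -3.743104)
  → (-2.954818, -2.200929)
(u(1.6), v(1.6)) ≈ (-2.9548, -2.2009)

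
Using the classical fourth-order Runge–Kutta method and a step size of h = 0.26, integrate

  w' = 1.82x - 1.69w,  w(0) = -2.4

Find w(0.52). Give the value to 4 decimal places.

-0.8096

RK4: k1 = f(x_n, w_n); k2 = f(x_n + h/2, w_n + (h/2)·k1); k3 = f(x_n + h/2, w_n + (h/2)·k2); k4 = f(x_n + h, w_n + h·k3); w_{n+1} = w_n + (h/6)·(k1 + 2k2 + 2k3 + k4).
x=0.000000, w=-2.400000:
  k1 = f(0.000000, -2.400000) = 4.056000
  k2 = f(0.130000, -1.872720) = 3.401497
  k3 = f(0.130000, -1.957805) = 3.545291
  k4 = f(0.260000, -1.478224) = 2.971399
  w ← -2.400000 + (0.26/6)·(k1 + 2k2 + 2k3 + k4) = -1.493424
x=0.260000, w=-1.493424:
  k1 = f(0.260000, -1.493424) = 2.997087
  k2 = f(0.390000, -1.103803) = 2.575227
  k3 = f(0.390000, -1.158645) = 2.667910
  k4 = f(0.520000, -0.799768) = 2.298008
  w ← -1.493424 + (0.26/6)·(k1 + 2k2 + 2k3 + k4) = -0.809565
w(0.52) ≈ -0.8096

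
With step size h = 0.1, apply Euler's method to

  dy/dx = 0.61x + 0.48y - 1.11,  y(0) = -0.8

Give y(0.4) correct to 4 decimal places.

Euler: y_{n+1} = y_n + h·f(x_n, y_n).
x=0.000000, y=-0.800000: f=-1.494000 → y ← -0.800000 + 0.1·(-1.494000) = -0.949400
x=0.100000, y=-0.949400: f=-1.504712 → y ← -0.949400 + 0.1·(-1.504712) = -1.099871
x=0.200000, y=-1.099871: f=-1.515938 → y ← -1.099871 + 0.1·(-1.515938) = -1.251465
x=0.300000, y=-1.251465: f=-1.527703 → y ← -1.251465 + 0.1·(-1.527703) = -1.404235
y(0.4) ≈ -1.4042

-1.4042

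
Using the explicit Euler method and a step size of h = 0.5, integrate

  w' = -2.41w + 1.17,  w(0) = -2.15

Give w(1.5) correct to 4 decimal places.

0.5082

Euler: w_{n+1} = w_n + h·f(t_n, w_n).
t=0.000000, w=-2.150000: f=6.351500 → w ← -2.150000 + 0.5·6.351500 = 1.025750
t=0.500000, w=1.025750: f=-1.302058 → w ← 1.025750 + 0.5·(-1.302058) = 0.374721
t=1.000000, w=0.374721: f=0.266922 → w ← 0.374721 + 0.5·0.266922 = 0.508182
w(1.5) ≈ 0.5082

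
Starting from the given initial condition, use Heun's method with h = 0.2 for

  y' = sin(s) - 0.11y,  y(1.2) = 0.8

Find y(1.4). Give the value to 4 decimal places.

Heun: k1 = f(s_n, y_n); k2 = f(s_n + h, y_n + h·k1); y_{n+1} = y_n + (h/2)·(k1 + k2).
s=1.200000, y=0.800000:
  k1 = f(1.200000, 0.800000) = 0.844039
  k2 = f(1.400000, 0.968808) = 0.878881
  y ← 0.800000 + (0.2/2)·(0.844039 + 0.878881) = 0.972292
y(1.4) ≈ 0.9723

0.9723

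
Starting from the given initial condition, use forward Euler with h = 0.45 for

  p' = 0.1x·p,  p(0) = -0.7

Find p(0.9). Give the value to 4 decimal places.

-0.7142

Euler: p_{n+1} = p_n + h·f(x_n, p_n).
x=0.000000, p=-0.700000: f=0.000000 → p ← -0.700000 + 0.45·0.000000 = -0.700000
x=0.450000, p=-0.700000: f=-0.031500 → p ← -0.700000 + 0.45·(-0.031500) = -0.714175
p(0.9) ≈ -0.7142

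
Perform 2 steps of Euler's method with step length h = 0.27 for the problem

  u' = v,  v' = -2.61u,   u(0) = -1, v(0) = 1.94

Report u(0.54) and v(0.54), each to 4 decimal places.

Euler on (u,v): u_{n+1} = u_n + h·u', v_{n+1} = v_n + h·v'.
0.000000: (-1.000000, 1.940000); f=(1.940000, 2.610000) → (-0.476200, 2.644700)
0.270000: (-0.476200, 2.644700); f=(2.644700, 1.242882) → (0.237869, 2.980278)
(u(0.54), v(0.54)) ≈ (0.2379, 2.9803)

0.2379, 2.9803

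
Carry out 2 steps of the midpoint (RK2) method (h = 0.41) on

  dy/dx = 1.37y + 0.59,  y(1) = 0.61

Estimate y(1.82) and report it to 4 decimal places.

Midpoint: k1 = f(x_n, y_n); k2 = f(x_n + h/2, y_n + (h/2)·k1); y_{n+1} = y_n + h·k2.
x=1.000000, y=0.610000:
  k1 = f(1.000000, 0.610000) = 1.425700
  k2 = f(1.205000, 0.902268) = 1.826108
  y ← 0.610000 + 0.41·1.826108 = 1.358704
x=1.410000, y=1.358704:
  k1 = f(1.410000, 1.358704) = 2.451425
  k2 = f(1.615000, 1.861246) = 3.139907
  y ← 1.358704 + 0.41·3.139907 = 2.646066
y(1.82) ≈ 2.6461

2.6461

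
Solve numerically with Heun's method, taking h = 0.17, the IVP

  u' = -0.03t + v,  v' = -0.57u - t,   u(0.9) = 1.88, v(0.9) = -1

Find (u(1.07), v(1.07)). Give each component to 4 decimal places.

Heun on (u,v): k1 = f(t_n, state_n); k2 = f(t_n + h, state_n + h·k1); state_{n+1} = state_n + (h/2)·(k1 + k2).
0.900000: (1.880000, -1.000000)
  k1 = (-1.027000, -1.971600)
  predictor → (1.705410, -1.335172)
  k2 = (-1.367272, -2.042084)
  → (1.676487, -1.341163)
(u(1.07), v(1.07)) ≈ (1.6765, -1.3412)

1.6765, -1.3412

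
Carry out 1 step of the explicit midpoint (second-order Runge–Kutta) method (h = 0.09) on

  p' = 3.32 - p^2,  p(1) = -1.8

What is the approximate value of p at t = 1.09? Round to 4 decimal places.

-1.7916

Midpoint: k1 = f(t_n, p_n); k2 = f(t_n + h/2, p_n + (h/2)·k1); p_{n+1} = p_n + h·k2.
t=1.000000, p=-1.800000:
  k1 = f(1.000000, -1.800000) = 0.080000
  k2 = f(1.045000, -1.796400) = 0.092947
  p ← -1.800000 + 0.09·0.092947 = -1.791635
p(1.09) ≈ -1.7916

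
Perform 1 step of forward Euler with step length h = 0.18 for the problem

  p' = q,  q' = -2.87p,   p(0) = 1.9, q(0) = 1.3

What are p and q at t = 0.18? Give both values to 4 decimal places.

Euler on (p,q): p_{n+1} = p_n + h·p', q_{n+1} = q_n + h·q'.
0.000000: (1.900000, 1.300000); f=(1.300000, -5.453000) → (2.134000, 0.318460)
(p(0.18), q(0.18)) ≈ (2.1340, 0.3185)

2.1340, 0.3185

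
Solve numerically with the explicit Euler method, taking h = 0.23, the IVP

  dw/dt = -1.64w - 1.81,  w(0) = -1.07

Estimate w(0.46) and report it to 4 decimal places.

-1.0906

Euler: w_{n+1} = w_n + h·f(t_n, w_n).
t=0.000000, w=-1.070000: f=-0.055200 → w ← -1.070000 + 0.23·(-0.055200) = -1.082696
t=0.230000, w=-1.082696: f=-0.034379 → w ← -1.082696 + 0.23·(-0.034379) = -1.090603
w(0.46) ≈ -1.0906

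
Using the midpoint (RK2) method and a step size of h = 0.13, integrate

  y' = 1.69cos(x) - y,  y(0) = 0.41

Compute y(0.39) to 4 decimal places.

0.8074

Midpoint: k1 = f(x_n, y_n); k2 = f(x_n + h/2, y_n + (h/2)·k1); y_{n+1} = y_n + h·k2.
x=0.000000, y=0.410000:
  k1 = f(0.000000, 0.410000) = 1.280000
  k2 = f(0.065000, 0.493200) = 1.193231
  y ← 0.410000 + 0.13·1.193231 = 0.565120
x=0.130000, y=0.565120:
  k1 = f(0.130000, 0.565120) = 1.110620
  k2 = f(0.195000, 0.637310) = 1.020660
  y ← 0.565120 + 0.13·1.020660 = 0.697806
x=0.260000, y=0.697806:
  k1 = f(0.260000, 0.697806) = 0.935393
  k2 = f(0.325000, 0.758606) = 0.842923
  y ← 0.697806 + 0.13·0.842923 = 0.807386
y(0.39) ≈ 0.8074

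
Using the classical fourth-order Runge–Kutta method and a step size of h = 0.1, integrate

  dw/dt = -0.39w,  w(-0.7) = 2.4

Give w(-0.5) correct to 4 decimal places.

2.2199

RK4: k1 = f(t_n, w_n); k2 = f(t_n + h/2, w_n + (h/2)·k1); k3 = f(t_n + h/2, w_n + (h/2)·k2); k4 = f(t_n + h, w_n + h·k3); w_{n+1} = w_n + (h/6)·(k1 + 2k2 + 2k3 + k4).
t=-0.700000, w=2.400000:
  k1 = f(-0.700000, 2.400000) = -0.936000
  k2 = f(-0.650000, 2.353200) = -0.917748
  k3 = f(-0.650000, 2.354113) = -0.918104
  k4 = f(-0.600000, 2.308190) = -0.900194
  w ← 2.400000 + (0.1/6)·(k1 + 2k2 + 2k3 + k4) = 2.308202
t=-0.600000, w=2.308202:
  k1 = f(-0.600000, 2.308202) = -0.900199
  k2 = f(-0.550000, 2.263192) = -0.882645
  k3 = f(-0.550000, 2.264069) = -0.882987
  k4 = f(-0.500000, 2.219903) = -0.865762
  w ← 2.308202 + (0.1/6)·(k1 + 2k2 + 2k3 + k4) = 2.219915
w(-0.5) ≈ 2.2199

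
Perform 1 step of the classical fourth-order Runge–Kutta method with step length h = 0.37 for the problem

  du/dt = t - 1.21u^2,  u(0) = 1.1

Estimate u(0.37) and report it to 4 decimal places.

0.7915

RK4: k1 = f(t_n, u_n); k2 = f(t_n + h/2, u_n + (h/2)·k1); k3 = f(t_n + h/2, u_n + (h/2)·k2); k4 = f(t_n + h, u_n + h·k3); u_{n+1} = u_n + (h/6)·(k1 + 2k2 + 2k3 + k4).
t=0.000000, u=1.100000:
  k1 = f(0.000000, 1.100000) = -1.464100
  k2 = f(0.185000, 0.829141) = -0.646846
  k3 = f(0.185000, 0.980334) = -0.977875
  k4 = f(0.370000, 0.738186) = -0.289352
  u ← 1.100000 + (0.37/6)·(k1 + 2k2 + 2k3 + k4) = 0.791488
u(0.37) ≈ 0.7915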